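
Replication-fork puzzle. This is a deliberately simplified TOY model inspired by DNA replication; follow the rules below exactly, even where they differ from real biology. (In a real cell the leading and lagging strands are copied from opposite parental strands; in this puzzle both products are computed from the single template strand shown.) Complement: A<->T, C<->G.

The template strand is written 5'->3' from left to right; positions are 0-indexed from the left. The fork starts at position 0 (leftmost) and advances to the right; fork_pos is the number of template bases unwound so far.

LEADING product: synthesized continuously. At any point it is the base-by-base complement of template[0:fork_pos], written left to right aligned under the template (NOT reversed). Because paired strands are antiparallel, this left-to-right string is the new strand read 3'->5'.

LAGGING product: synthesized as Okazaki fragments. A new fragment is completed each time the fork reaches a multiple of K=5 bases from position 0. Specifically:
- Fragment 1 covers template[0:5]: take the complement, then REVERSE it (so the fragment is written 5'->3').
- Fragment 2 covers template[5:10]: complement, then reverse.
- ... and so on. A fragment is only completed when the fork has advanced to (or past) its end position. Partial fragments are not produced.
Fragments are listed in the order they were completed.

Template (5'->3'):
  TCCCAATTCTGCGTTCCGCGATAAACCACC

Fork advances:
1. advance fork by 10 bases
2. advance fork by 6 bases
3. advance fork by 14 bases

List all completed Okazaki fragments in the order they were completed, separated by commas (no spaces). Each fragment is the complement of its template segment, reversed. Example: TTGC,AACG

Step 1: advance 10 -> fork_pos = 0 + 10 = 10. Reached multiple(s) of 5: 5, 10 -> fragments 1-2 completed (2 total).
Step 2: advance 6 -> fork_pos = 10 + 6 = 16. Reached multiple(s) of 5: 15 -> fragment 3 completed (3 total).
Step 3: advance 14 -> fork_pos = 16 + 14 = 30. Reached multiple(s) of 5: 20, 25, 30 -> fragments 4-6 completed (6 total).
Final fork_pos = 30, so 6 fragment(s) are complete. Build each: template segment -> complement -> reverse.
Fragment 1: template[0:5] = TCCCA -> complement AGGGT -> reversed TGGGA
Fragment 2: template[5:10] = ATTCT -> complement TAAGA -> reversed AGAAT
Fragment 3: template[10:15] = GCGTT -> complement CGCAA -> reversed AACGC
Fragment 4: template[15:20] = CCGCG -> complement GGCGC -> reversed CGCGG
Fragment 5: template[20:25] = ATAAA -> complement TATTT -> reversed TTTAT
Fragment 6: template[25:30] = CCACC -> complement GGTGG -> reversed GGTGG

Answer: TGGGA,AGAAT,AACGC,CGCGG,TTTAT,GGTGG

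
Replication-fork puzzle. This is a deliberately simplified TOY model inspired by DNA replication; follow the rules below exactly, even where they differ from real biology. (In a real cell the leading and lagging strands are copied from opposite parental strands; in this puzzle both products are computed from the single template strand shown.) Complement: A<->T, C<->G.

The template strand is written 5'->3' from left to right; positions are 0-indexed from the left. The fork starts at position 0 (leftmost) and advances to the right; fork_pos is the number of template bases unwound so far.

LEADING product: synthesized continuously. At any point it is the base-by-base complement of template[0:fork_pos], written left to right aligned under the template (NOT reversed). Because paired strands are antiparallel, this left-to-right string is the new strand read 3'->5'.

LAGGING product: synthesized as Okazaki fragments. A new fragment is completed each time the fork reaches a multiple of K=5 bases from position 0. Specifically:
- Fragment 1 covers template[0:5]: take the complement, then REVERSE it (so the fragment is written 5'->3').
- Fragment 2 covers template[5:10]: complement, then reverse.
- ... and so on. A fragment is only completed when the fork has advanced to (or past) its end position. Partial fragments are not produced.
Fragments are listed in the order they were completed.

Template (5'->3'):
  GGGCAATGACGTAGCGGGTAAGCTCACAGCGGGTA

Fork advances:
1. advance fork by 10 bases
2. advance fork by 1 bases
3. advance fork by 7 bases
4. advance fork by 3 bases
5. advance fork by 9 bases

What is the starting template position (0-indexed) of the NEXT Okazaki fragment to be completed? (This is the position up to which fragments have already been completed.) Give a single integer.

Step 1: advance 10 -> fork_pos = 0 + 10 = 10. Reached multiple(s) of 5: 5, 10 -> fragments 1-2 completed (2 total).
Step 2: advance 1 -> fork_pos = 10 + 1 = 11. Next multiple of 5 is 15 (not reached); still 2 fragment(s).
Step 3: advance 7 -> fork_pos = 11 + 7 = 18. Reached multiple(s) of 5: 15 -> fragment 3 completed (3 total).
Step 4: advance 3 -> fork_pos = 18 + 3 = 21. Reached multiple(s) of 5: 20 -> fragment 4 completed (4 total).
Step 5: advance 9 -> fork_pos = 21 + 9 = 30. Reached multiple(s) of 5: 25, 30 -> fragments 5-6 completed (6 total).
6 fragment(s) completed, covering template[0:30] (6 x 5 = 30). The next fragment, fragment 7, covers template[30:35], so it starts at position 30.

Answer: 30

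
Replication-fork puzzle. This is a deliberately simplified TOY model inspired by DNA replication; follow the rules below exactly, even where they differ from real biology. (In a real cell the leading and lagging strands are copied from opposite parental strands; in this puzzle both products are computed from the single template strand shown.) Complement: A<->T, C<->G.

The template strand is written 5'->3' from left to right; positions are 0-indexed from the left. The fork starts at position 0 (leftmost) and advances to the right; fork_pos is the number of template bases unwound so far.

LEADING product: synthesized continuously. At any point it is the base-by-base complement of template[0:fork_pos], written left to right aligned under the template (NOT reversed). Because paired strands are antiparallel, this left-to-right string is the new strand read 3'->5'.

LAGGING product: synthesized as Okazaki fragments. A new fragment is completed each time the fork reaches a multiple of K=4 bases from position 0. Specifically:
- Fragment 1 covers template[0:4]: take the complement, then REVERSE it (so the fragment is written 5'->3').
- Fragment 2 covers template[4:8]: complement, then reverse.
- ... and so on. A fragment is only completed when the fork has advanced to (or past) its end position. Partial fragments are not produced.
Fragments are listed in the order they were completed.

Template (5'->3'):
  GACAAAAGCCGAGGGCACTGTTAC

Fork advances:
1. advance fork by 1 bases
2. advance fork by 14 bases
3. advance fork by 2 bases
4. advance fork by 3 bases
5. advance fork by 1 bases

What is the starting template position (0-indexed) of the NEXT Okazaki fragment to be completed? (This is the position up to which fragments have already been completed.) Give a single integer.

Step 1: advance 1 -> fork_pos = 0 + 1 = 1. Next multiple of 4 is 4 (not reached); still 0 fragment(s).
Step 2: advance 14 -> fork_pos = 1 + 14 = 15. Reached multiple(s) of 4: 4, 8, 12 -> fragments 1-3 completed (3 total).
Step 3: advance 2 -> fork_pos = 15 + 2 = 17. Reached multiple(s) of 4: 16 -> fragment 4 completed (4 total).
Step 4: advance 3 -> fork_pos = 17 + 3 = 20. Reached multiple(s) of 4: 20 -> fragment 5 completed (5 total).
Step 5: advance 1 -> fork_pos = 20 + 1 = 21. Next multiple of 4 is 24 (not reached); still 5 fragment(s).
5 fragment(s) completed, covering template[0:20] (5 x 4 = 20). The next fragment, fragment 6, covers template[20:24], so it starts at position 20.

Answer: 20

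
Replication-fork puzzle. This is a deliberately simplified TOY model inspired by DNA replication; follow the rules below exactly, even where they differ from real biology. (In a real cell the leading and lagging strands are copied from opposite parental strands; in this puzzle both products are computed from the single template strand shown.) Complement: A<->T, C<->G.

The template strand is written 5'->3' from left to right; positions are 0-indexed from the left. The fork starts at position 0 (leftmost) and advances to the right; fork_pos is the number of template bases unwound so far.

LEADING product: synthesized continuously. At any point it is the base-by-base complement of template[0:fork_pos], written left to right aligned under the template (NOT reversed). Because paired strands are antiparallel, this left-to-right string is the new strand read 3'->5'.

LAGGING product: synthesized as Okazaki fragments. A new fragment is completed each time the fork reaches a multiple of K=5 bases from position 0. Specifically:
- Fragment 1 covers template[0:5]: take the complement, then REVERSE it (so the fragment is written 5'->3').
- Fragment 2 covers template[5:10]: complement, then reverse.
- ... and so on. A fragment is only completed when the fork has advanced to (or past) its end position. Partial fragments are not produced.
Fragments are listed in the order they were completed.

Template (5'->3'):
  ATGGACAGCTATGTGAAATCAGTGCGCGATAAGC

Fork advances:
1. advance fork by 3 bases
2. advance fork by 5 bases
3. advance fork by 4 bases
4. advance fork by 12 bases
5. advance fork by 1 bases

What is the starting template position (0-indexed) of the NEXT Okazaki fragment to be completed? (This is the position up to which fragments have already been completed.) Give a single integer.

Step 1: advance 3 -> fork_pos = 0 + 3 = 3. Next multiple of 5 is 5 (not reached); still 0 fragment(s).
Step 2: advance 5 -> fork_pos = 3 + 5 = 8. Reached multiple(s) of 5: 5 -> fragment 1 completed (1 total).
Step 3: advance 4 -> fork_pos = 8 + 4 = 12. Reached multiple(s) of 5: 10 -> fragment 2 completed (2 total).
Step 4: advance 12 -> fork_pos = 12 + 12 = 24. Reached multiple(s) of 5: 15, 20 -> fragments 3-4 completed (4 total).
Step 5: advance 1 -> fork_pos = 24 + 1 = 25. Reached multiple(s) of 5: 25 -> fragment 5 completed (5 total).
5 fragment(s) completed, covering template[0:25] (5 x 5 = 25). The next fragment, fragment 6, covers template[25:30], so it starts at position 25.

Answer: 25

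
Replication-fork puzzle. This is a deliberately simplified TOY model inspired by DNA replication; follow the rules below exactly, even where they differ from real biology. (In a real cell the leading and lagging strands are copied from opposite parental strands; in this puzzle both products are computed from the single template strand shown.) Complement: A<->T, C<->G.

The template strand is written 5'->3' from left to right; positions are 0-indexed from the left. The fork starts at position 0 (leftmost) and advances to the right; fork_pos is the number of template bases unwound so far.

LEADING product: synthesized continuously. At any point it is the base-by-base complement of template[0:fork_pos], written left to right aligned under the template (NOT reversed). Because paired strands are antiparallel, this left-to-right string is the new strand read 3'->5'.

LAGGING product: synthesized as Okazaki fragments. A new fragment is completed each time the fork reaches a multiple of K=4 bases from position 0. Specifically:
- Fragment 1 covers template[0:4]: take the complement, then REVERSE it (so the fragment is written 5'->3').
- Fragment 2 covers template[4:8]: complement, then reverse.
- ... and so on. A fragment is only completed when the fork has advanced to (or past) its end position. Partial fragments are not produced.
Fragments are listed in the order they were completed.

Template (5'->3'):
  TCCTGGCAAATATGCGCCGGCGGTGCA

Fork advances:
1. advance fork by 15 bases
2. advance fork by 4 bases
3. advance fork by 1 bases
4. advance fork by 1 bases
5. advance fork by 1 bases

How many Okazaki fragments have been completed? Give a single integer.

Step 1: advance 15 -> fork_pos = 0 + 15 = 15. Reached multiple(s) of 4: 4, 8, 12 -> fragments 1-3 completed (3 total).
Step 2: advance 4 -> fork_pos = 15 + 4 = 19. Reached multiple(s) of 4: 16 -> fragment 4 completed (4 total).
Step 3: advance 1 -> fork_pos = 19 + 1 = 20. Reached multiple(s) of 4: 20 -> fragment 5 completed (5 total).
Step 4: advance 1 -> fork_pos = 20 + 1 = 21. Next multiple of 4 is 24 (not reached); still 5 fragment(s).
Step 5: advance 1 -> fork_pos = 21 + 1 = 22. Next multiple of 4 is 24 (not reached); still 5 fragment(s).
Check: final fork_pos = 22; the multiples of 4 that are <= 22 are 4..20 -> 22 // 4 = 5 completed fragment(s).

Answer: 5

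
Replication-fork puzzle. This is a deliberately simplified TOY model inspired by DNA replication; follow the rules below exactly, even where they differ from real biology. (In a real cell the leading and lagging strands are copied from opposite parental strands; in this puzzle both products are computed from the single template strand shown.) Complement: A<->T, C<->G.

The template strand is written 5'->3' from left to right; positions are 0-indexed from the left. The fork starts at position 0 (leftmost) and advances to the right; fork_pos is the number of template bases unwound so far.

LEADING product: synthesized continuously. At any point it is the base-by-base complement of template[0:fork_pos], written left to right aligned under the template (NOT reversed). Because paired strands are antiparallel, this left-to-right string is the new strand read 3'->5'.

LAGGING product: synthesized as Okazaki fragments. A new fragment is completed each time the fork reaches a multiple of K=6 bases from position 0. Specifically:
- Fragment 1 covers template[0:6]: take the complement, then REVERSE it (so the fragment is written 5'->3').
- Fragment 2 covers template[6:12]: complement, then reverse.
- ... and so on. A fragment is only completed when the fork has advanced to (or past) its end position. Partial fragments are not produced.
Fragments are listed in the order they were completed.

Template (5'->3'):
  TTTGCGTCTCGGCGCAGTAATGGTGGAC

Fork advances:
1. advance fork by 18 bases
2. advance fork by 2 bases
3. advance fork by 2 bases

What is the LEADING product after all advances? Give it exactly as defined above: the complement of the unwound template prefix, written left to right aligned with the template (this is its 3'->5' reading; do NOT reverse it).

Step 1: advance 18 -> fork_pos = 0 + 18 = 18.
Step 2: advance 2 -> fork_pos = 18 + 2 = 20.
Step 3: advance 2 -> fork_pos = 20 + 2 = 22.
Unwound prefix: template[0:22] = TTTGCGTCTCGGCGCAGTAATG
Complement it base by base (A<->T, C<->G), keeping left-to-right order:
  [0:5] TTTGC -> AAACG
  [5:10] GTCTC -> CAGAG
  [10:15] GGCGC -> CCGCG
  [15:20] AGTAA -> TCATT
  [20:22] TG -> AC
Concatenate: AAACGCAGAGCCGCGTCATTAC (length 22; written aligned with the template, i.e. 3'->5').

Answer: AAACGCAGAGCCGCGTCATTAC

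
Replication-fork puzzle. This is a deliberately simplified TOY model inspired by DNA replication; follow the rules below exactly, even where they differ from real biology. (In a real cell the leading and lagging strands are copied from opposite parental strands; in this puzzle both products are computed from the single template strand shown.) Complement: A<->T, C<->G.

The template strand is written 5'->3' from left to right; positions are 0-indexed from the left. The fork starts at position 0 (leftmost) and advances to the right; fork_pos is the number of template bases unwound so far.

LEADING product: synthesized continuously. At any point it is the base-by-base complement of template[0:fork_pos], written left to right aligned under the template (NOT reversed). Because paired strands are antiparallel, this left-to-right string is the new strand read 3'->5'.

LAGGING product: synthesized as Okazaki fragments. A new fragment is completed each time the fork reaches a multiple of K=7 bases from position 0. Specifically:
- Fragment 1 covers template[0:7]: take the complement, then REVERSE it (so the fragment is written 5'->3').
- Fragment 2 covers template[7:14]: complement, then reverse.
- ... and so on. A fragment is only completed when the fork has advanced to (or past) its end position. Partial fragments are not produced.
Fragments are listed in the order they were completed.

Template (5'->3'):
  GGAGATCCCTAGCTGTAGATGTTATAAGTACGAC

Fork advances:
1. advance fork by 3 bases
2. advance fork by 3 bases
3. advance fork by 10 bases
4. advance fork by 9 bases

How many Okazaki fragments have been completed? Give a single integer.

Answer: 3

Derivation:
Step 1: advance 3 -> fork_pos = 0 + 3 = 3. Next multiple of 7 is 7 (not reached); still 0 fragment(s).
Step 2: advance 3 -> fork_pos = 3 + 3 = 6. Next multiple of 7 is 7 (not reached); still 0 fragment(s).
Step 3: advance 10 -> fork_pos = 6 + 10 = 16. Reached multiple(s) of 7: 7, 14 -> fragments 1-2 completed (2 total).
Step 4: advance 9 -> fork_pos = 16 + 9 = 25. Reached multiple(s) of 7: 21 -> fragment 3 completed (3 total).
Check: final fork_pos = 25; the multiples of 7 that are <= 25 are 7..21 -> 25 // 7 = 3 completed fragment(s).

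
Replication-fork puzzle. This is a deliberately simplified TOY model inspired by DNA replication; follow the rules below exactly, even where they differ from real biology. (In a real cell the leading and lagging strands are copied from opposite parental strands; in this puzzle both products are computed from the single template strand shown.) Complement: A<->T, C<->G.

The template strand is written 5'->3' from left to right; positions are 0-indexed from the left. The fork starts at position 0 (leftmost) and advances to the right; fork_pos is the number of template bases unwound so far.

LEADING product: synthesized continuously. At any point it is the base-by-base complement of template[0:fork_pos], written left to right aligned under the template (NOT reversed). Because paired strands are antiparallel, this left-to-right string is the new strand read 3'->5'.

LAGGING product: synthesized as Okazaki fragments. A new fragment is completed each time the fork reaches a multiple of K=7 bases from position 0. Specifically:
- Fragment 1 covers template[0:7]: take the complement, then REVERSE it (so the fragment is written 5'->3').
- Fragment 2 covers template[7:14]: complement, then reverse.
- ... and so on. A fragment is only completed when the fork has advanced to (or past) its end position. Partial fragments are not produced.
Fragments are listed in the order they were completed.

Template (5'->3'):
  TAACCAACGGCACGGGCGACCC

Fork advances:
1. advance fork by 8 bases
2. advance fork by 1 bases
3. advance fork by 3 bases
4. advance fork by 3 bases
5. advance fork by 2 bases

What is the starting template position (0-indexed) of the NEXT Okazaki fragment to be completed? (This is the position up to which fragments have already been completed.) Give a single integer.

Answer: 14

Derivation:
Step 1: advance 8 -> fork_pos = 0 + 8 = 8. Reached multiple(s) of 7: 7 -> fragment 1 completed (1 total).
Step 2: advance 1 -> fork_pos = 8 + 1 = 9. Next multiple of 7 is 14 (not reached); still 1 fragment(s).
Step 3: advance 3 -> fork_pos = 9 + 3 = 12. Next multiple of 7 is 14 (not reached); still 1 fragment(s).
Step 4: advance 3 -> fork_pos = 12 + 3 = 15. Reached multiple(s) of 7: 14 -> fragment 2 completed (2 total).
Step 5: advance 2 -> fork_pos = 15 + 2 = 17. Next multiple of 7 is 21 (not reached); still 2 fragment(s).
2 fragment(s) completed, covering template[0:14] (2 x 7 = 14). The next fragment, fragment 3, covers template[14:21], so it starts at position 14.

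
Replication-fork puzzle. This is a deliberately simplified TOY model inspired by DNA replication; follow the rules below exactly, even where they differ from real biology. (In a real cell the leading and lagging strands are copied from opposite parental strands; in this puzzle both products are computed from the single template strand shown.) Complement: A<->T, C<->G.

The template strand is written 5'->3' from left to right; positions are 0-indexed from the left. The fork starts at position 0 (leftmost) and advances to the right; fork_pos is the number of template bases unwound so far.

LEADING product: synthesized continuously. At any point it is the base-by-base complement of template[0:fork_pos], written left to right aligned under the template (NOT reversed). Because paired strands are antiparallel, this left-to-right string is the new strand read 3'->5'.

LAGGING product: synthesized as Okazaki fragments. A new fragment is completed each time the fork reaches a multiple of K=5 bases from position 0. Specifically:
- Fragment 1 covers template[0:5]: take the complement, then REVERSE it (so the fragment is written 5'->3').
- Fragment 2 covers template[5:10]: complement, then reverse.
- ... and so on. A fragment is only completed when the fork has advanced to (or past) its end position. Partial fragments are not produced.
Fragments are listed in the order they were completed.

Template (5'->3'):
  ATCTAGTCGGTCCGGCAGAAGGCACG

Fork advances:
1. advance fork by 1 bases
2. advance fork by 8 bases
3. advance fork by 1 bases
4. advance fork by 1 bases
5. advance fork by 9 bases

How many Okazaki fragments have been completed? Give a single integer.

Answer: 4

Derivation:
Step 1: advance 1 -> fork_pos = 0 + 1 = 1. Next multiple of 5 is 5 (not reached); still 0 fragment(s).
Step 2: advance 8 -> fork_pos = 1 + 8 = 9. Reached multiple(s) of 5: 5 -> fragment 1 completed (1 total).
Step 3: advance 1 -> fork_pos = 9 + 1 = 10. Reached multiple(s) of 5: 10 -> fragment 2 completed (2 total).
Step 4: advance 1 -> fork_pos = 10 + 1 = 11. Next multiple of 5 is 15 (not reached); still 2 fragment(s).
Step 5: advance 9 -> fork_pos = 11 + 9 = 20. Reached multiple(s) of 5: 15, 20 -> fragments 3-4 completed (4 total).
Check: final fork_pos = 20; the multiples of 5 that are <= 20 are 5..20 -> 20 // 5 = 4 completed fragment(s).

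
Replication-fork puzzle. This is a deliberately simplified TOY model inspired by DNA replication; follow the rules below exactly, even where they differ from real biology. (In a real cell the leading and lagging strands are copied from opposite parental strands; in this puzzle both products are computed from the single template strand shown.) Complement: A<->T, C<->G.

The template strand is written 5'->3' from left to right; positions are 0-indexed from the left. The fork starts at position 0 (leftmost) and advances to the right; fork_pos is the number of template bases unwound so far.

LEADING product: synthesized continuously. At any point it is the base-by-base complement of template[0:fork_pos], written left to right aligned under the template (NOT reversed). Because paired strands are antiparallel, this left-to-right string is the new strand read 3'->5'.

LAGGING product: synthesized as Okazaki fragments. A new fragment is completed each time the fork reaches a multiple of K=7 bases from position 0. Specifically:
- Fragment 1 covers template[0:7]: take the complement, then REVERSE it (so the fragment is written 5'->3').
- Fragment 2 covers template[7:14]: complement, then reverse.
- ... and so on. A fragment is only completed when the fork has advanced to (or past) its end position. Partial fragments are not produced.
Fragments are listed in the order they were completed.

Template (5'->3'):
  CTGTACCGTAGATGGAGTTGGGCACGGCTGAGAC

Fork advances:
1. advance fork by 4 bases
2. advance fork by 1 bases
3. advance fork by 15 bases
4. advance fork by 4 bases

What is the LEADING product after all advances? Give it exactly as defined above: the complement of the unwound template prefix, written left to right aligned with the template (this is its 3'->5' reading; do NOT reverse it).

Step 1: advance 4 -> fork_pos = 0 + 4 = 4.
Step 2: advance 1 -> fork_pos = 4 + 1 = 5.
Step 3: advance 15 -> fork_pos = 5 + 15 = 20.
Step 4: advance 4 -> fork_pos = 20 + 4 = 24.
Unwound prefix: template[0:24] = CTGTACCGTAGATGGAGTTGGGCA
Complement it base by base (A<->T, C<->G), keeping left-to-right order:
  [0:5] CTGTA -> GACAT
  [5:10] CCGTA -> GGCAT
  [10:15] GATGG -> CTACC
  [15:20] AGTTG -> TCAAC
  [20:24] GGCA -> CCGT
Concatenate: GACATGGCATCTACCTCAACCCGT (length 24; written aligned with the template, i.e. 3'->5').

Answer: GACATGGCATCTACCTCAACCCGT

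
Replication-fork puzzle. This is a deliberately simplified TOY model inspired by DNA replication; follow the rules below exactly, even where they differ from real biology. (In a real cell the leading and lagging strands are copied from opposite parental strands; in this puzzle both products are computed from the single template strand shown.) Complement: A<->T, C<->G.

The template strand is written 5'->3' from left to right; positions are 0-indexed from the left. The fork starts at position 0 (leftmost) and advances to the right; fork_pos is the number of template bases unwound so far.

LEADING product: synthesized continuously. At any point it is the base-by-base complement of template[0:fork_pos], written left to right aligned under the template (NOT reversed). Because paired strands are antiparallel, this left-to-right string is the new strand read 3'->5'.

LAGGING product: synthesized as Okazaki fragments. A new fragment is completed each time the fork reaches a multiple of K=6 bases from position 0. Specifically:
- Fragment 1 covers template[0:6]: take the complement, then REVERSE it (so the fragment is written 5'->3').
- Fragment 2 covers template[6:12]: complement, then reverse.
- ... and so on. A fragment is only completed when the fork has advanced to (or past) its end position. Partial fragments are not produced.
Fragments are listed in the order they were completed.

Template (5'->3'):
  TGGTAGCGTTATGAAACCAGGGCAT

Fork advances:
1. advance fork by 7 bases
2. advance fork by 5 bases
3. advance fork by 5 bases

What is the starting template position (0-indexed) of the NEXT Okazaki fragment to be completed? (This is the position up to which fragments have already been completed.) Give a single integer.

Step 1: advance 7 -> fork_pos = 0 + 7 = 7. Reached multiple(s) of 6: 6 -> fragment 1 completed (1 total).
Step 2: advance 5 -> fork_pos = 7 + 5 = 12. Reached multiple(s) of 6: 12 -> fragment 2 completed (2 total).
Step 3: advance 5 -> fork_pos = 12 + 5 = 17. Next multiple of 6 is 18 (not reached); still 2 fragment(s).
2 fragment(s) completed, covering template[0:12] (2 x 6 = 12). The next fragment, fragment 3, covers template[12:18], so it starts at position 12.

Answer: 12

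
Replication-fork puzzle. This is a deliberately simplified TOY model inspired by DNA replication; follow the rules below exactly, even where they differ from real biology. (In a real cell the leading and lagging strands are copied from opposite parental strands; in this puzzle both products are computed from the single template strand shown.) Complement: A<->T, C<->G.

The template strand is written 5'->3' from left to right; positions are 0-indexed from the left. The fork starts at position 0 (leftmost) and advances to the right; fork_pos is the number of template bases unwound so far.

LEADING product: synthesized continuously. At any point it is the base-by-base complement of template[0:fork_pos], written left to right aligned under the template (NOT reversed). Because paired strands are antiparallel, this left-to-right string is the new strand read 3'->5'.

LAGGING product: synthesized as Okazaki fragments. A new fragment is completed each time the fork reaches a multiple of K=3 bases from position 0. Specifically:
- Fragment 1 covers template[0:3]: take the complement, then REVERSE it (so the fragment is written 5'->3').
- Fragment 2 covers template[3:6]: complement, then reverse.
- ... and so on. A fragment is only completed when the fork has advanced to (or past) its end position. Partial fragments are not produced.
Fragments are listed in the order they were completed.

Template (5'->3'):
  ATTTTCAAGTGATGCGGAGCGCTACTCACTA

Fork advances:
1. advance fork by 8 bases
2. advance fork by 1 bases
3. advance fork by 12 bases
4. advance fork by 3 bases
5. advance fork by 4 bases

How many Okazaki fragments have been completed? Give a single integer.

Step 1: advance 8 -> fork_pos = 0 + 8 = 8. Reached multiple(s) of 3: 3, 6 -> fragments 1-2 completed (2 total).
Step 2: advance 1 -> fork_pos = 8 + 1 = 9. Reached multiple(s) of 3: 9 -> fragment 3 completed (3 total).
Step 3: advance 12 -> fork_pos = 9 + 12 = 21. Reached multiple(s) of 3: 12, 15, 18, 21 -> fragments 4-7 completed (7 total).
Step 4: advance 3 -> fork_pos = 21 + 3 = 24. Reached multiple(s) of 3: 24 -> fragment 8 completed (8 total).
Step 5: advance 4 -> fork_pos = 24 + 4 = 28. Reached multiple(s) of 3: 27 -> fragment 9 completed (9 total).
Check: final fork_pos = 28; the multiples of 3 that are <= 28 are 3..27 -> 28 // 3 = 9 completed fragment(s).

Answer: 9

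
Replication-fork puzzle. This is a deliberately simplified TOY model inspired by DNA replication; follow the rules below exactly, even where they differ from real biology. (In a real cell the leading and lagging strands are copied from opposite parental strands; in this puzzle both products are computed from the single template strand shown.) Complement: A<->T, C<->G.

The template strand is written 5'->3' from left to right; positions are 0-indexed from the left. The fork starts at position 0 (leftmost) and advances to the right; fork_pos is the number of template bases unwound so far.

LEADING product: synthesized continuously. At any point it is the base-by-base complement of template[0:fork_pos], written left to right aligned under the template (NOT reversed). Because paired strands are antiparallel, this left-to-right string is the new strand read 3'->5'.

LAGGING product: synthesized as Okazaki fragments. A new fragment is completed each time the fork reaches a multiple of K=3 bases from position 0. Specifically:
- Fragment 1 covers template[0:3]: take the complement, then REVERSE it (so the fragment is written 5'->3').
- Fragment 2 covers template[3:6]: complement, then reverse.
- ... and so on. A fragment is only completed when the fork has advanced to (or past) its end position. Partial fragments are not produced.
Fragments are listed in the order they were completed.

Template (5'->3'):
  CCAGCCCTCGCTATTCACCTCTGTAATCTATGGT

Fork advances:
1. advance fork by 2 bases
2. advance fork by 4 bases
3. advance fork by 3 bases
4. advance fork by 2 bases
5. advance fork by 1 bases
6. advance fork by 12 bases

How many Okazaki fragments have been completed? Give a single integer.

Answer: 8

Derivation:
Step 1: advance 2 -> fork_pos = 0 + 2 = 2. Next multiple of 3 is 3 (not reached); still 0 fragment(s).
Step 2: advance 4 -> fork_pos = 2 + 4 = 6. Reached multiple(s) of 3: 3, 6 -> fragments 1-2 completed (2 total).
Step 3: advance 3 -> fork_pos = 6 + 3 = 9. Reached multiple(s) of 3: 9 -> fragment 3 completed (3 total).
Step 4: advance 2 -> fork_pos = 9 + 2 = 11. Next multiple of 3 is 12 (not reached); still 3 fragment(s).
Step 5: advance 1 -> fork_pos = 11 + 1 = 12. Reached multiple(s) of 3: 12 -> fragment 4 completed (4 total).
Step 6: advance 12 -> fork_pos = 12 + 12 = 24. Reached multiple(s) of 3: 15, 18, 21, 24 -> fragments 5-8 completed (8 total).
Check: final fork_pos = 24; the multiples of 3 that are <= 24 are 3..24 -> 24 // 3 = 8 completed fragment(s).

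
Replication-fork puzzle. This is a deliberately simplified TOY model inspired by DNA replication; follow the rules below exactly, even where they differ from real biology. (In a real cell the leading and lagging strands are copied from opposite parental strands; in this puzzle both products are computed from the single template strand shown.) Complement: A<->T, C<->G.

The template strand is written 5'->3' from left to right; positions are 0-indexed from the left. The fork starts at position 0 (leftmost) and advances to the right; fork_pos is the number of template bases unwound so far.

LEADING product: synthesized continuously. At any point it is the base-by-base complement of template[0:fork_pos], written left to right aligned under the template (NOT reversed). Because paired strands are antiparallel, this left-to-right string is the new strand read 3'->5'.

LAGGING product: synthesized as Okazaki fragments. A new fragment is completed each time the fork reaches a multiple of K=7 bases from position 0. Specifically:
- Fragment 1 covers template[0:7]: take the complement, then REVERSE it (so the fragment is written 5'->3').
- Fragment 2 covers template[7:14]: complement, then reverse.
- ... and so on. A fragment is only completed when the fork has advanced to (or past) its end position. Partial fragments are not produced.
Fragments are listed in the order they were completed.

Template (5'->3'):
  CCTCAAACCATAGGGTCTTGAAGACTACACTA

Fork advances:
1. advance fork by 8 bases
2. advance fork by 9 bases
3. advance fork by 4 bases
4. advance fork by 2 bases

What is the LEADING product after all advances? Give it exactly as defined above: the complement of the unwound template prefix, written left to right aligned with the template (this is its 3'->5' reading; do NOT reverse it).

Step 1: advance 8 -> fork_pos = 0 + 8 = 8.
Step 2: advance 9 -> fork_pos = 8 + 9 = 17.
Step 3: advance 4 -> fork_pos = 17 + 4 = 21.
Step 4: advance 2 -> fork_pos = 21 + 2 = 23.
Unwound prefix: template[0:23] = CCTCAAACCATAGGGTCTTGAAG
Complement it base by base (A<->T, C<->G), keeping left-to-right order:
  [0:5] CCTCA -> GGAGT
  [5:10] AACCA -> TTGGT
  [10:15] TAGGG -> ATCCC
  [15:20] TCTTG -> AGAAC
  [20:23] AAG -> TTC
Concatenate: GGAGTTTGGTATCCCAGAACTTC (length 23; written aligned with the template, i.e. 3'->5').

Answer: GGAGTTTGGTATCCCAGAACTTC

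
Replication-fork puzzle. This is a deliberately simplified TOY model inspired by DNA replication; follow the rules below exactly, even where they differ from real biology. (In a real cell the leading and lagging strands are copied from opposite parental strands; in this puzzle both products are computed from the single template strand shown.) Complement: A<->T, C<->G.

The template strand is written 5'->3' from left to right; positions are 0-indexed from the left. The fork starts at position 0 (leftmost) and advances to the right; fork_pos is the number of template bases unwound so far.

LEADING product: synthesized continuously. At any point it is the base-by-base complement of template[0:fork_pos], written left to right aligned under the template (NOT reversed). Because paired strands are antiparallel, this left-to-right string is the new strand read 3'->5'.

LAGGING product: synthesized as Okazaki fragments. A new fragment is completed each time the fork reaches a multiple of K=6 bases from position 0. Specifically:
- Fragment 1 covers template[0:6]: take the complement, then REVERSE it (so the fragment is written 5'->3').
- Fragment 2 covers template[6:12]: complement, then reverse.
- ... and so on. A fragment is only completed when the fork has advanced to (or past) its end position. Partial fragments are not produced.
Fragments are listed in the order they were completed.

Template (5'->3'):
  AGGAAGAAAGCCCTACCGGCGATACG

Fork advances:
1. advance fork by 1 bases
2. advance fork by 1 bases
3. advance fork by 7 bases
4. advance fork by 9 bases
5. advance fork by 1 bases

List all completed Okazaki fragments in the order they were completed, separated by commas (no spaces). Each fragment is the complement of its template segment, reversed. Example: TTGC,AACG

Answer: CTTCCT,GGCTTT,CGGTAG

Derivation:
Step 1: advance 1 -> fork_pos = 0 + 1 = 1. Next multiple of 6 is 6 (not reached); still 0 fragment(s).
Step 2: advance 1 -> fork_pos = 1 + 1 = 2. Next multiple of 6 is 6 (not reached); still 0 fragment(s).
Step 3: advance 7 -> fork_pos = 2 + 7 = 9. Reached multiple(s) of 6: 6 -> fragment 1 completed (1 total).
Step 4: advance 9 -> fork_pos = 9 + 9 = 18. Reached multiple(s) of 6: 12, 18 -> fragments 2-3 completed (3 total).
Step 5: advance 1 -> fork_pos = 18 + 1 = 19. Next multiple of 6 is 24 (not reached); still 3 fragment(s).
Final fork_pos = 19, so 3 fragment(s) are complete. Build each: template segment -> complement -> reverse.
Fragment 1: template[0:6] = AGGAAG -> complement TCCTTC -> reversed CTTCCT
Fragment 2: template[6:12] = AAAGCC -> complement TTTCGG -> reversed GGCTTT
Fragment 3: template[12:18] = CTACCG -> complement GATGGC -> reversed CGGTAG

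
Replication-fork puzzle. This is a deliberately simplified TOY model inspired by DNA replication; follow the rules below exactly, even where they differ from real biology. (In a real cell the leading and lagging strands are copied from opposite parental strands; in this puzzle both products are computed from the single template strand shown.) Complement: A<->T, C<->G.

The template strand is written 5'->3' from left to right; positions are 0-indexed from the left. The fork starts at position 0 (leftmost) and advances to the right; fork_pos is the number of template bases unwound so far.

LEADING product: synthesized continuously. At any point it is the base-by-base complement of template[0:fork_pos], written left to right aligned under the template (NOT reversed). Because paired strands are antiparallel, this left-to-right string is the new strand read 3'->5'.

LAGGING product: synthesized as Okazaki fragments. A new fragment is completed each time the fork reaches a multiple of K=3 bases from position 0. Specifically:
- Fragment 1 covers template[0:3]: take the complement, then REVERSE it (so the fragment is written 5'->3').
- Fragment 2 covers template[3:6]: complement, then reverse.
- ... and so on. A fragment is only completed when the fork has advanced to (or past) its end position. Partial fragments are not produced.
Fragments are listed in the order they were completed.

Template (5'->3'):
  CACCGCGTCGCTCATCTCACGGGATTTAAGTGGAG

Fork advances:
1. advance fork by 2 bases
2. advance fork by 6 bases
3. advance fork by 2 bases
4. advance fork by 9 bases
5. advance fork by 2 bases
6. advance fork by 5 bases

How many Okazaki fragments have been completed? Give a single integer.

Answer: 8

Derivation:
Step 1: advance 2 -> fork_pos = 0 + 2 = 2. Next multiple of 3 is 3 (not reached); still 0 fragment(s).
Step 2: advance 6 -> fork_pos = 2 + 6 = 8. Reached multiple(s) of 3: 3, 6 -> fragments 1-2 completed (2 total).
Step 3: advance 2 -> fork_pos = 8 + 2 = 10. Reached multiple(s) of 3: 9 -> fragment 3 completed (3 total).
Step 4: advance 9 -> fork_pos = 10 + 9 = 19. Reached multiple(s) of 3: 12, 15, 18 -> fragments 4-6 completed (6 total).
Step 5: advance 2 -> fork_pos = 19 + 2 = 21. Reached multiple(s) of 3: 21 -> fragment 7 completed (7 total).
Step 6: advance 5 -> fork_pos = 21 + 5 = 26. Reached multiple(s) of 3: 24 -> fragment 8 completed (8 total).
Check: final fork_pos = 26; the multiples of 3 that are <= 26 are 3..24 -> 26 // 3 = 8 completed fragment(s).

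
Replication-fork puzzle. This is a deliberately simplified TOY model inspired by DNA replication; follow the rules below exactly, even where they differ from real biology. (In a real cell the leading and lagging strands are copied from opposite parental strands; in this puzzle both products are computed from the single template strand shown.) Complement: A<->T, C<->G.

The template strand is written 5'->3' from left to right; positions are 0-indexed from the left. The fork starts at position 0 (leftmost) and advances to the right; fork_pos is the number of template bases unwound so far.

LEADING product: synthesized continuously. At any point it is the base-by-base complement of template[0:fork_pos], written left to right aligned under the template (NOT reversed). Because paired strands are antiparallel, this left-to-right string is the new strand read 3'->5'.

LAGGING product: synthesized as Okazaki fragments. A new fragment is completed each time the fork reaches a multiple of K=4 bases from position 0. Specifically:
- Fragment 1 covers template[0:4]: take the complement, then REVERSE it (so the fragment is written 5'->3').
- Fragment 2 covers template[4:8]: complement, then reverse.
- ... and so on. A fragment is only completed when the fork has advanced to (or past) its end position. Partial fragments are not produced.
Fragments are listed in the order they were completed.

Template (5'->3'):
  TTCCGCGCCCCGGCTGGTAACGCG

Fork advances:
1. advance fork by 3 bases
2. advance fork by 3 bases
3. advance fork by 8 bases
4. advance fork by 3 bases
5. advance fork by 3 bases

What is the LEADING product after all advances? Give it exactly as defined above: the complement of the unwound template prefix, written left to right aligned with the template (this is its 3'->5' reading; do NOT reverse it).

Step 1: advance 3 -> fork_pos = 0 + 3 = 3.
Step 2: advance 3 -> fork_pos = 3 + 3 = 6.
Step 3: advance 8 -> fork_pos = 6 + 8 = 14.
Step 4: advance 3 -> fork_pos = 14 + 3 = 17.
Step 5: advance 3 -> fork_pos = 17 + 3 = 20.
Unwound prefix: template[0:20] = TTCCGCGCCCCGGCTGGTAA
Complement it base by base (A<->T, C<->G), keeping left-to-right order:
  [0:5] TTCCG -> AAGGC
  [5:10] CGCCC -> GCGGG
  [10:15] CGGCT -> GCCGA
  [15:20] GGTAA -> CCATT
Concatenate: AAGGCGCGGGGCCGACCATT (length 20; written aligned with the template, i.e. 3'->5').

Answer: AAGGCGCGGGGCCGACCATT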